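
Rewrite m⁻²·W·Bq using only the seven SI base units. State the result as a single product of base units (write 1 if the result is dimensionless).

kg·s⁻⁴

W = J/s (power = energy per time),
    = kg·m²·s⁻³.
Bq = 1/s = s⁻¹ (activity is decays per second).
Combining: m⁻²·W·Bq = m⁻² · (kg·m²·s⁻³) · s⁻¹ = kg·s⁻⁴.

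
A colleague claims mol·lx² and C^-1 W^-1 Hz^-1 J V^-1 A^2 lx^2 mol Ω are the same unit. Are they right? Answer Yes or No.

No

Left side:
  lx = lm/m² (illuminance = luminous flux per area),
      = m⁻²·cd.
  So lx² = m⁻⁴·cd².
  Combining: mol·lx² = mol · (m⁻⁴·cd²) = m⁻⁴·mol·cd².
Right side:
  C = s·A.
  So C⁻¹ = s⁻¹·A⁻¹.
  W = kg·m²·s⁻³.
  So W⁻¹ = kg⁻¹·m⁻²·s³.
  Hz = s⁻¹.
  So Hz⁻¹ = s.
  J = kg·m²·s⁻².
  V = kg·m²·s⁻³·A⁻¹.
  So V⁻¹ = kg⁻¹·m⁻²·s³·A.
  lx = m⁻²·cd.
  So lx² = m⁻⁴·cd².
  Ω = kg·m²·s⁻³·A⁻².
  Combining: C⁻¹·W⁻¹·Hz⁻¹·J·V⁻¹·A²·lx²·mol·Ω = (s⁻¹·A⁻¹) · (kg⁻¹·m⁻²·s³) · s · (kg·m²·s⁻²) · (kg⁻¹·m⁻²·s³·A) · A² · (m⁻⁴·cd²) · mol · (kg·m²·s⁻³·A⁻²) = m⁻⁴·s·mol·cd².
Left is m⁻⁴·mol·cd²; right is m⁻⁴·s·mol·cd² — different.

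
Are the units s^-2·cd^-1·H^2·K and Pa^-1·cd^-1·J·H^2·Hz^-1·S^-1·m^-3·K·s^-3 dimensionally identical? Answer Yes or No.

No

Left side:
  H = kg·m²·s⁻²·A⁻².
  So H² = kg²·m⁴·s⁻⁴·A⁻⁴.
  Combining: s⁻²·cd⁻¹·H²·K = s⁻² · cd⁻¹ · (kg²·m⁴·s⁻⁴·A⁻⁴) · K = kg²·m⁴·s⁻⁶·A⁻⁴·K·cd⁻¹.
Right side:
  Pa = N/m² (pressure = force per area),
      = kg·m⁻¹·s⁻².
  So Pa⁻¹ = kg⁻¹·m·s².
  J = N·m (work = force × distance),
      = kg·m²·s⁻².
  H = Wb/A (inductance = flux per current),
      = kg·m²·s⁻²·A⁻².
  So H² = kg²·m⁴·s⁻⁴·A⁻⁴.
  Hz = 1/s = s⁻¹ (frequency is cycles per second).
  So Hz⁻¹ = s.
  S = 1/Ω (conductance is reciprocal resistance),
      = kg⁻¹·m⁻²·s³·A².
  So S⁻¹ = kg·m²·s⁻³·A⁻².
  Combining: Pa⁻¹·cd⁻¹·J·H²·Hz⁻¹·S⁻¹·m⁻³·K·s⁻³ = (kg⁻¹·m·s²) · cd⁻¹ · (kg·m²·s⁻²) · (kg²·m⁴·s⁻⁴·A⁻⁴) · s · (kg·m²·s⁻³·A⁻²) · m⁻³ · K · s⁻³ = kg³·m⁶·s⁻⁹·A⁻⁶·K·cd⁻¹.
Left is kg²·m⁴·s⁻⁶·A⁻⁴·K·cd⁻¹; right is kg³·m⁶·s⁻⁹·A⁻⁶·K·cd⁻¹ — different.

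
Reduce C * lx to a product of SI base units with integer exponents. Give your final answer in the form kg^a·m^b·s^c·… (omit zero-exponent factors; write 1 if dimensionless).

m⁻²·s·A·cd

C = A·s = s·A (charge = current × time).
lx = lm/m² (illuminance = luminous flux per area),
    = m⁻²·cd.
Combining: C·lx = (s·A) · (m⁻²·cd) = m⁻²·s·A·cd.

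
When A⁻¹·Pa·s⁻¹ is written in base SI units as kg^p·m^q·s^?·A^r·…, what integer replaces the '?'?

Pa = kg·m⁻¹·s⁻².
Combining: A⁻¹·Pa·s⁻¹ = A⁻¹ · (kg·m⁻¹·s⁻²) · s⁻¹ = kg·m⁻¹·s⁻³·A⁻¹.
The exponent of s is -3.

-3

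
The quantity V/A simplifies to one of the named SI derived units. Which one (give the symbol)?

V = kg·m²·s⁻³·A⁻¹.
Combining: A⁻¹·V = A⁻¹ · (kg·m²·s⁻³·A⁻¹) = kg·m²·s⁻³·A⁻².
kg·m²·s⁻³·A⁻² is the base-SI form of the ohm.

Ω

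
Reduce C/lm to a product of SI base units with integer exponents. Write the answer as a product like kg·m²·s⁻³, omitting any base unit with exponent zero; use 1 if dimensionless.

lm = cd·sr = cd (luminous flux; sr is dimensionless).
So lm⁻¹ = cd⁻¹.
C = A·s = s·A (charge = current × time).
Combining: lm⁻¹·C = cd⁻¹ · (s·A) = s·A·cd⁻¹.

s·A·cd⁻¹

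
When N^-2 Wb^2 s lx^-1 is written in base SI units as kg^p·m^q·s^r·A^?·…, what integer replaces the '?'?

-2

N = kg·m/s² = kg·m·s⁻² (force = mass × acceleration).
So N⁻² = kg⁻²·m⁻²·s⁴.
Wb = V·s (flux: a volt is a weber per second),
    = kg·m²·s⁻²·A⁻¹.
So Wb² = kg²·m⁴·s⁻⁴·A⁻².
lx = lm/m² (illuminance = luminous flux per area),
    = m⁻²·cd.
So lx⁻¹ = m²·cd⁻¹.
Combining: N⁻²·Wb²·s·lx⁻¹ = (kg⁻²·m⁻²·s⁴) · (kg²·m⁴·s⁻⁴·A⁻²) · s · (m²·cd⁻¹) = m⁴·s·A⁻²·cd⁻¹.
The exponent of A is -2.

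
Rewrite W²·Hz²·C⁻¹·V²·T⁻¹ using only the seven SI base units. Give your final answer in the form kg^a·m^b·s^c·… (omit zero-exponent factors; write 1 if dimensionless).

kg³·m⁸·s⁻¹³·A⁻²

W = J/s (power = energy per time),
    = kg·m²·s⁻³.
So W² = kg²·m⁴·s⁻⁶.
Hz = 1/s = s⁻¹ (frequency is cycles per second).
So Hz² = s⁻².
C = A·s = s·A (charge = current × time).
So C⁻¹ = s⁻¹·A⁻¹.
V = W/A (potential = power per current),
    = kg·m²·s⁻³·A⁻¹.
So V² = kg²·m⁴·s⁻⁶·A⁻².
T = Wb/m² (flux density = flux per area),
    = kg·s⁻²·A⁻¹.
So T⁻¹ = kg⁻¹·s²·A.
Combining: W²·Hz²·C⁻¹·V²·T⁻¹ = (kg²·m⁴·s⁻⁶) · s⁻² · (s⁻¹·A⁻¹) · (kg²·m⁴·s⁻⁶·A⁻²) · (kg⁻¹·s²·A) = kg³·m⁸·s⁻¹³·A⁻².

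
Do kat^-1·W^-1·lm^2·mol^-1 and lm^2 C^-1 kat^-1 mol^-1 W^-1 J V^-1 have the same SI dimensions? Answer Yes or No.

Yes

Left side:
  kat = mol/s = s⁻¹·mol (catalytic activity).
  So kat⁻¹ = s·mol⁻¹.
  W = J/s (power = energy per time),
      = kg·m²·s⁻³.
  So W⁻¹ = kg⁻¹·m⁻²·s³.
  lm = cd·sr = cd (luminous flux; sr is dimensionless).
  So lm² = cd².
  Combining: kat⁻¹·W⁻¹·lm²·mol⁻¹ = (s·mol⁻¹) · (kg⁻¹·m⁻²·s³) · cd² · mol⁻¹ = kg⁻¹·m⁻²·s⁴·mol⁻²·cd².
Right side:
  lm = cd.
  So lm² = cd².
  C = s·A.
  So C⁻¹ = s⁻¹·A⁻¹.
  kat = s⁻¹·mol.
  So kat⁻¹ = s·mol⁻¹.
  W = kg·m²·s⁻³.
  So W⁻¹ = kg⁻¹·m⁻²·s³.
  J = kg·m²·s⁻².
  V = kg·m²·s⁻³·A⁻¹.
  So V⁻¹ = kg⁻¹·m⁻²·s³·A.
  Combining: lm²·C⁻¹·kat⁻¹·mol⁻¹·W⁻¹·J·V⁻¹ = cd² · (s⁻¹·A⁻¹) · (s·mol⁻¹) · mol⁻¹ · (kg⁻¹·m⁻²·s³) · (kg·m²·s⁻²) · (kg⁻¹·m⁻²·s³·A) = kg⁻¹·m⁻²·s⁴·mol⁻²·cd².
Both reduce to kg⁻¹·m⁻²·s⁴·mol⁻²·cd².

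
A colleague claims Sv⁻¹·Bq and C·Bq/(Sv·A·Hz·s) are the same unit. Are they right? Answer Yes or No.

Left side:
  Sv = m²·s⁻².
  So Sv⁻¹ = m⁻²·s².
  Bq = s⁻¹.
  Combining: Sv⁻¹·Bq = (m⁻²·s²) · s⁻¹ = m⁻²·s.
Right side:
  Sv = m²·s⁻².
  So Sv⁻¹ = m⁻²·s².
  Hz = s⁻¹.
  So Hz⁻¹ = s.
  C = s·A.
  Bq = s⁻¹.
  Combining: Sv⁻¹·A⁻¹·Hz⁻¹·s⁻¹·C·Bq = (m⁻²·s²) · A⁻¹ · s · s⁻¹ · (s·A) · s⁻¹ = m⁻²·s².
Left is m⁻²·s; right is m⁻²·s² — different.

No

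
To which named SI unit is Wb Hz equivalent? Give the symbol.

Wb = kg·m²·s⁻²·A⁻¹.
Hz = s⁻¹.
Combining: Wb·Hz = (kg·m²·s⁻²·A⁻¹) · s⁻¹ = kg·m²·s⁻³·A⁻¹.
kg·m²·s⁻³·A⁻¹ is the base-SI form of the volt.

V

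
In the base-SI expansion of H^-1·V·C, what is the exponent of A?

H = kg·m²·s⁻²·A⁻².
So H⁻¹ = kg⁻¹·m⁻²·s²·A².
V = kg·m²·s⁻³·A⁻¹.
C = s·A.
Combining: H⁻¹·V·C = (kg⁻¹·m⁻²·s²·A²) · (kg·m²·s⁻³·A⁻¹) · (s·A) = A².
The exponent of A is 2.

2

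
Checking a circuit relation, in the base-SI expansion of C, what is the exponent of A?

1

C = s·A.
The exponent of A is 1.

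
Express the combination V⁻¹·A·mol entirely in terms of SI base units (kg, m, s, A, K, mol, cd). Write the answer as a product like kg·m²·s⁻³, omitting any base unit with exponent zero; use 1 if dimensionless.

V = kg·m²·s⁻³·A⁻¹.
So V⁻¹ = kg⁻¹·m⁻²·s³·A.
Combining: V⁻¹·A·mol = (kg⁻¹·m⁻²·s³·A) · A · mol = kg⁻¹·m⁻²·s³·A²·mol.

kg⁻¹·m⁻²·s³·A²·mol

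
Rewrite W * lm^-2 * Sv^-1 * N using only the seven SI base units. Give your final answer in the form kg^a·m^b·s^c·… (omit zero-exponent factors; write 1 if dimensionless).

W = kg·m²·s⁻³.
lm = cd.
So lm⁻² = cd⁻².
Sv = m²·s⁻².
So Sv⁻¹ = m⁻²·s².
N = kg·m·s⁻².
Combining: W·lm⁻²·Sv⁻¹·N = (kg·m²·s⁻³) · cd⁻² · (m⁻²·s²) · (kg·m·s⁻²) = kg²·m·s⁻³·cd⁻².

kg²·m·s⁻³·cd⁻²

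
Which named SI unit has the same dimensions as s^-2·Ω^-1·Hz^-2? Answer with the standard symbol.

Ω = V/A (resistance = voltage per current),
    = kg·m²·s⁻³·A⁻².
So Ω⁻¹ = kg⁻¹·m⁻²·s³·A².
Hz = 1/s = s⁻¹ (frequency is cycles per second).
So Hz⁻² = s².
Combining: s⁻²·Ω⁻¹·Hz⁻² = s⁻² · (kg⁻¹·m⁻²·s³·A²) · s² = kg⁻¹·m⁻²·s³·A².
kg⁻¹·m⁻²·s³·A² is the base-SI form of the siemens.

S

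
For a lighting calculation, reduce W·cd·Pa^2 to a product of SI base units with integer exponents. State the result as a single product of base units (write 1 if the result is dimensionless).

kg³·s⁻⁷·cd

W = kg·m²·s⁻³.
Pa = kg·m⁻¹·s⁻².
So Pa² = kg²·m⁻²·s⁻⁴.
Combining: W·cd·Pa² = (kg·m²·s⁻³) · cd · (kg²·m⁻²·s⁻⁴) = kg³·s⁻⁷·cd.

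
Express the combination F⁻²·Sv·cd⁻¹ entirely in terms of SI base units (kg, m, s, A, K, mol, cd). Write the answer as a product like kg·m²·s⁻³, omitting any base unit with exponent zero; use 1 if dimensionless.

kg²·m⁶·s⁻¹⁰·A⁻⁴·cd⁻¹

F = kg⁻¹·m⁻²·s⁴·A².
So F⁻² = kg²·m⁴·s⁻⁸·A⁻⁴.
Sv = m²·s⁻².
Combining: F⁻²·Sv·cd⁻¹ = (kg²·m⁴·s⁻⁸·A⁻⁴) · (m²·s⁻²) · cd⁻¹ = kg²·m⁶·s⁻¹⁰·A⁻⁴·cd⁻¹.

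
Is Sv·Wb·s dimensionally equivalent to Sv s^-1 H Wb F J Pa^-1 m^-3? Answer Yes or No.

Yes

Left side:
  Sv = m²·s⁻².
  Wb = kg·m²·s⁻²·A⁻¹.
  Combining: Sv·Wb·s = (m²·s⁻²) · (kg·m²·s⁻²·A⁻¹) · s = kg·m⁴·s⁻³·A⁻¹.
Right side:
  Sv = J/kg (equivalent dose = energy per mass),
      = m²·s⁻².
  H = Wb/A (inductance = flux per current),
      = kg·m²·s⁻²·A⁻².
  Wb = V·s (flux: a volt is a weber per second),
      = kg·m²·s⁻²·A⁻¹.
  F = C/V (capacitance = charge per voltage),
      = A·s/(kg·m²·s⁻³·A⁻¹) (substituting C and V),
      = kg⁻¹·m⁻²·s⁴·A².
  J = N·m (work = force × distance),
      = kg·m²·s⁻².
  Pa = N/m² (pressure = force per area),
      = kg·m⁻¹·s⁻².
  So Pa⁻¹ = kg⁻¹·m·s².
  Combining: Sv·s⁻¹·H·Wb·F·J·Pa⁻¹·m⁻³ = (m²·s⁻²) · s⁻¹ · (kg·m²·s⁻²·A⁻²) · (kg·m²·s⁻²·A⁻¹) · (kg⁻¹·m⁻²·s⁴·A²) · (kg·m²·s⁻²) · (kg⁻¹·m·s²) · m⁻³ = kg·m⁴·s⁻³·A⁻¹.
Both reduce to kg·m⁴·s⁻³·A⁻¹.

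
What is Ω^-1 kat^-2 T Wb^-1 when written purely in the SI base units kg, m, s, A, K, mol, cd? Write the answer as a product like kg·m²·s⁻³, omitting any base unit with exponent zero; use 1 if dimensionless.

Ω = kg·m²·s⁻³·A⁻².
So Ω⁻¹ = kg⁻¹·m⁻²·s³·A².
kat = s⁻¹·mol.
So kat⁻² = s²·mol⁻².
T = kg·s⁻²·A⁻¹.
Wb = kg·m²·s⁻²·A⁻¹.
So Wb⁻¹ = kg⁻¹·m⁻²·s²·A.
Combining: Ω⁻¹·kat⁻²·T·Wb⁻¹ = (kg⁻¹·m⁻²·s³·A²) · (s²·mol⁻²) · (kg·s⁻²·A⁻¹) · (kg⁻¹·m⁻²·s²·A) = kg⁻¹·m⁻⁴·s⁵·A²·mol⁻².

kg⁻¹·m⁻⁴·s⁵·A²·mol⁻²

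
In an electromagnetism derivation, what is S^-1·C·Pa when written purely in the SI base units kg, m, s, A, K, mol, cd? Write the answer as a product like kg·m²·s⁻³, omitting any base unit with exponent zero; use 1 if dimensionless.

S = kg⁻¹·m⁻²·s³·A².
So S⁻¹ = kg·m²·s⁻³·A⁻².
C = s·A.
Pa = kg·m⁻¹·s⁻².
Combining: S⁻¹·C·Pa = (kg·m²·s⁻³·A⁻²) · (s·A) · (kg·m⁻¹·s⁻²) = kg²·m·s⁻⁴·A⁻¹.

kg²·m·s⁻⁴·A⁻¹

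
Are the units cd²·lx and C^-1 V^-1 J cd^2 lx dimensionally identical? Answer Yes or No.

Yes

Left side:
  lx = m⁻²·cd.
  Combining: cd²·lx = cd² · (m⁻²·cd) = m⁻²·cd³.
Right side:
  C = A·s = s·A (charge = current × time).
  So C⁻¹ = s⁻¹·A⁻¹.
  V = W/A (potential = power per current),
      = kg·m²·s⁻³·A⁻¹.
  So V⁻¹ = kg⁻¹·m⁻²·s³·A.
  J = N·m (work = force × distance),
      = kg·m²·s⁻².
  lx = lm/m² (illuminance = luminous flux per area),
      = m⁻²·cd.
  Combining: C⁻¹·V⁻¹·J·cd²·lx = (s⁻¹·A⁻¹) · (kg⁻¹·m⁻²·s³·A) · (kg·m²·s⁻²) · cd² · (m⁻²·cd) = m⁻²·cd³.
Both reduce to m⁻²·cd³.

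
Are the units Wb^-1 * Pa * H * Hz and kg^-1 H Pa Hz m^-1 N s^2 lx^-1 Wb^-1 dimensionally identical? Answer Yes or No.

Left side:
  Wb = V·s (flux: a volt is a weber per second),
      = kg·m²·s⁻²·A⁻¹.
  So Wb⁻¹ = kg⁻¹·m⁻²·s²·A.
  Pa = N/m² (pressure = force per area),
      = kg·m⁻¹·s⁻².
  H = Wb/A (inductance = flux per current),
      = kg·m²·s⁻²·A⁻².
  Hz = 1/s = s⁻¹ (frequency is cycles per second).
  Combining: Wb⁻¹·Pa·H·Hz = (kg⁻¹·m⁻²·s²·A) · (kg·m⁻¹·s⁻²) · (kg·m²·s⁻²·A⁻²) · s⁻¹ = kg·m⁻¹·s⁻³·A⁻¹.
Right side:
  H = Wb/A (inductance = flux per current),
      = kg·m²·s⁻²·A⁻².
  Pa = N/m² (pressure = force per area),
      = kg·m⁻¹·s⁻².
  Hz = 1/s = s⁻¹ (frequency is cycles per second).
  N = kg·m/s² = kg·m·s⁻² (force = mass × acceleration).
  lx = lm/m² (illuminance = luminous flux per area),
      = m⁻²·cd.
  So lx⁻¹ = m²·cd⁻¹.
  Wb = V·s (flux: a volt is a weber per second),
      = kg·m²·s⁻²·A⁻¹.
  So Wb⁻¹ = kg⁻¹·m⁻²·s²·A.
  Combining: kg⁻¹·H·Pa·Hz·m⁻¹·N·s²·lx⁻¹·Wb⁻¹ = kg⁻¹ · (kg·m²·s⁻²·A⁻²) · (kg·m⁻¹·s⁻²) · s⁻¹ · m⁻¹ · (kg·m·s⁻²) · s² · (m²·cd⁻¹) · (kg⁻¹·m⁻²·s²·A) = kg·m·s⁻³·A⁻¹·cd⁻¹.
Left is kg·m⁻¹·s⁻³·A⁻¹; right is kg·m·s⁻³·A⁻¹·cd⁻¹ — different.

No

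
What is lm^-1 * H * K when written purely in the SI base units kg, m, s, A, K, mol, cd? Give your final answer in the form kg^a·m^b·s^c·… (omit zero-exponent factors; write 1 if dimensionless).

lm = cd·sr = cd (luminous flux; sr is dimensionless).
So lm⁻¹ = cd⁻¹.
H = Wb/A (inductance = flux per current),
    = kg·m²·s⁻²·A⁻².
Combining: lm⁻¹·H·K = cd⁻¹ · (kg·m²·s⁻²·A⁻²) · K = kg·m²·s⁻²·A⁻²·K·cd⁻¹.

kg·m²·s⁻²·A⁻²·K·cd⁻¹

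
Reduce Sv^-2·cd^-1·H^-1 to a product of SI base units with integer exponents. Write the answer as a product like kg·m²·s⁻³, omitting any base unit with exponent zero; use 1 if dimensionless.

Sv = J/kg (equivalent dose = energy per mass),
    = m²·s⁻².
So Sv⁻² = m⁻⁴·s⁴.
H = Wb/A (inductance = flux per current),
    = kg·m²·s⁻²·A⁻².
So H⁻¹ = kg⁻¹·m⁻²·s²·A².
Combining: Sv⁻²·cd⁻¹·H⁻¹ = (m⁻⁴·s⁴) · cd⁻¹ · (kg⁻¹·m⁻²·s²·A²) = kg⁻¹·m⁻⁶·s⁶·A²·cd⁻¹.

kg⁻¹·m⁻⁶·s⁶·A²·cd⁻¹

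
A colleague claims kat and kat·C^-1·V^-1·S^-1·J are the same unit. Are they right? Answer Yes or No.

No

Left side:
  kat = mol/s = s⁻¹·mol (catalytic activity).
Right side:
  kat = s⁻¹·mol.
  C = s·A.
  So C⁻¹ = s⁻¹·A⁻¹.
  V = kg·m²·s⁻³·A⁻¹.
  So V⁻¹ = kg⁻¹·m⁻²·s³·A.
  S = kg⁻¹·m⁻²·s³·A².
  So S⁻¹ = kg·m²·s⁻³·A⁻².
  J = kg·m²·s⁻².
  Combining: kat·C⁻¹·V⁻¹·S⁻¹·J = (s⁻¹·mol) · (s⁻¹·A⁻¹) · (kg⁻¹·m⁻²·s³·A) · (kg·m²·s⁻³·A⁻²) · (kg·m²·s⁻²) = kg·m²·s⁻⁴·A⁻²·mol.
Left is s⁻¹·mol; right is kg·m²·s⁻⁴·A⁻²·mol — different.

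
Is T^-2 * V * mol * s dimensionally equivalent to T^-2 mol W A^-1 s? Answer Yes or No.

Left side:
  T = Wb/m² (flux density = flux per area),
      = kg·s⁻²·A⁻¹.
  So T⁻² = kg⁻²·s⁴·A².
  V = W/A (potential = power per current),
      = kg·m²·s⁻³·A⁻¹.
  Combining: T⁻²·V·mol·s = (kg⁻²·s⁴·A²) · (kg·m²·s⁻³·A⁻¹) · mol · s = kg⁻¹·m²·s²·A·mol.
Right side:
  T = Wb/m² (flux density = flux per area),
      = kg·s⁻²·A⁻¹.
  So T⁻² = kg⁻²·s⁴·A².
  W = J/s (power = energy per time),
      = kg·m²·s⁻³.
  Combining: T⁻²·mol·W·A⁻¹·s = (kg⁻²·s⁴·A²) · mol · (kg·m²·s⁻³) · A⁻¹ · s = kg⁻¹·m²·s²·A·mol.
Both reduce to kg⁻¹·m²·s²·A·mol.

Yes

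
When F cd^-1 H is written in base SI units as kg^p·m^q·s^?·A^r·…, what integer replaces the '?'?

F = C/V (capacitance = charge per voltage),
    = A·s/(kg·m²·s⁻³·A⁻¹) (substituting C and V),
    = kg⁻¹·m⁻²·s⁴·A².
H = Wb/A (inductance = flux per current),
    = kg·m²·s⁻²·A⁻².
Combining: F·cd⁻¹·H = (kg⁻¹·m⁻²·s⁴·A²) · cd⁻¹ · (kg·m²·s⁻²·A⁻²) = s²·cd⁻¹.
The exponent of s is 2.

2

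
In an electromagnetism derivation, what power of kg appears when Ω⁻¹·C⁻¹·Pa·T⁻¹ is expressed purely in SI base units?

-1

Ω = V/A (resistance = voltage per current),
    = kg·m²·s⁻³·A⁻².
So Ω⁻¹ = kg⁻¹·m⁻²·s³·A².
C = A·s = s·A (charge = current × time).
So C⁻¹ = s⁻¹·A⁻¹.
Pa = N/m² (pressure = force per area),
    = kg·m⁻¹·s⁻².
T = Wb/m² (flux density = flux per area),
    = kg·s⁻²·A⁻¹.
So T⁻¹ = kg⁻¹·s²·A.
Combining: Ω⁻¹·C⁻¹·Pa·T⁻¹ = (kg⁻¹·m⁻²·s³·A²) · (s⁻¹·A⁻¹) · (kg·m⁻¹·s⁻²) · (kg⁻¹·s²·A) = kg⁻¹·m⁻³·s²·A².
The exponent of kg is -1.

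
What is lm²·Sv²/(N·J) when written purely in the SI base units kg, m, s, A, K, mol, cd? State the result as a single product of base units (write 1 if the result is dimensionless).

N = kg·m·s⁻².
So N⁻¹ = kg⁻¹·m⁻¹·s².
lm = cd.
So lm² = cd².
J = kg·m²·s⁻².
So J⁻¹ = kg⁻¹·m⁻²·s².
Sv = m²·s⁻².
So Sv² = m⁴·s⁻⁴.
Combining: N⁻¹·lm²·J⁻¹·Sv² = (kg⁻¹·m⁻¹·s²) · cd² · (kg⁻¹·m⁻²·s²) · (m⁴·s⁻⁴) = kg⁻²·m·cd².

kg⁻²·m·cd²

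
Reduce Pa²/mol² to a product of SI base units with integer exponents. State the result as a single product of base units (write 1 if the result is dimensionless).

Pa = N/m² (pressure = force per area),
    = kg·m⁻¹·s⁻².
So Pa² = kg²·m⁻²·s⁻⁴.
Combining: Pa²·mol⁻² = (kg²·m⁻²·s⁻⁴) · mol⁻² = kg²·m⁻²·s⁻⁴·mol⁻².

kg²·m⁻²·s⁻⁴·mol⁻²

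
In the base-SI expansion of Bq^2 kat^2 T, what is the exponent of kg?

1

Bq = 1/s = s⁻¹ (activity is decays per second).
So Bq² = s⁻².
kat = mol/s = s⁻¹·mol (catalytic activity).
So kat² = s⁻²·mol².
T = Wb/m² (flux density = flux per area),
    = kg·s⁻²·A⁻¹.
Combining: Bq²·kat²·T = s⁻² · (s⁻²·mol²) · (kg·s⁻²·A⁻¹) = kg·s⁻⁶·A⁻¹·mol².
The exponent of kg is 1.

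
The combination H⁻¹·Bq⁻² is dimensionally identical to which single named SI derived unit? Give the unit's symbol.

F

H = Wb/A (inductance = flux per current),
    = kg·m²·s⁻²·A⁻².
So H⁻¹ = kg⁻¹·m⁻²·s²·A².
Bq = 1/s = s⁻¹ (activity is decays per second).
So Bq⁻² = s².
Combining: H⁻¹·Bq⁻² = (kg⁻¹·m⁻²·s²·A²) · s² = kg⁻¹·m⁻²·s⁴·A².
kg⁻¹·m⁻²·s⁴·A² is the base-SI form of the farad.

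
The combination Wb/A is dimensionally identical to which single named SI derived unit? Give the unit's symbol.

H

Wb = V·s (flux: a volt is a weber per second),
    = kg·m²·s⁻²·A⁻¹.
Combining: A⁻¹·Wb = A⁻¹ · (kg·m²·s⁻²·A⁻¹) = kg·m²·s⁻²·A⁻².
kg·m²·s⁻²·A⁻² is the base-SI form of the henry.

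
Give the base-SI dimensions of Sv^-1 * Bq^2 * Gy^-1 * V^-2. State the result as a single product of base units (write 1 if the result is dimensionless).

kg⁻²·m⁻⁸·s⁸·A²

Sv = J/kg (equivalent dose = energy per mass),
    = m²·s⁻².
So Sv⁻¹ = m⁻²·s².
Bq = 1/s = s⁻¹ (activity is decays per second).
So Bq² = s⁻².
Gy = J/kg (absorbed dose = energy per mass),
    = m²·s⁻².
So Gy⁻¹ = m⁻²·s².
V = W/A (potential = power per current),
    = kg·m²·s⁻³·A⁻¹.
So V⁻² = kg⁻²·m⁻⁴·s⁶·A².
Combining: Sv⁻¹·Bq²·Gy⁻¹·V⁻² = (m⁻²·s²) · s⁻² · (m⁻²·s²) · (kg⁻²·m⁻⁴·s⁶·A²) = kg⁻²·m⁻⁸·s⁸·A².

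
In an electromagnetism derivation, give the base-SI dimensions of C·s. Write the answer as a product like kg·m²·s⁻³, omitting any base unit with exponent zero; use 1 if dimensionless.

C = A·s = s·A (charge = current × time).
Combining: C·s = (s·A) · s = s²·A.

s²·A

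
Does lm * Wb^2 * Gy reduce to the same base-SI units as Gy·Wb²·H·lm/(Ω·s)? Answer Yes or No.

Left side:
  lm = cd·sr = cd (luminous flux; sr is dimensionless).
  Wb = V·s (flux: a volt is a weber per second),
      = kg·m²·s⁻²·A⁻¹.
  So Wb² = kg²·m⁴·s⁻⁴·A⁻².
  Gy = J/kg (absorbed dose = energy per mass),
      = m²·s⁻².
  Combining: lm·Wb²·Gy = cd · (kg²·m⁴·s⁻⁴·A⁻²) · (m²·s⁻²) = kg²·m⁶·s⁻⁶·A⁻²·cd.
Right side:
  Gy = J/kg (absorbed dose = energy per mass),
      = m²·s⁻².
  Ω = V/A (resistance = voltage per current),
      = kg·m²·s⁻³·A⁻².
  So Ω⁻¹ = kg⁻¹·m⁻²·s³·A².
  Wb = V·s (flux: a volt is a weber per second),
      = kg·m²·s⁻²·A⁻¹.
  So Wb² = kg²·m⁴·s⁻⁴·A⁻².
  H = Wb/A (inductance = flux per current),
      = kg·m²·s⁻²·A⁻².
  lm = cd·sr = cd (luminous flux; sr is dimensionless).
  Combining: Gy·Ω⁻¹·Wb²·H·s⁻¹·lm = (m²·s⁻²) · (kg⁻¹·m⁻²·s³·A²) · (kg²·m⁴·s⁻⁴·A⁻²) · (kg·m²·s⁻²·A⁻²) · s⁻¹ · cd = kg²·m⁶·s⁻⁶·A⁻²·cd.
Both reduce to kg²·m⁶·s⁻⁶·A⁻²·cd.

Yes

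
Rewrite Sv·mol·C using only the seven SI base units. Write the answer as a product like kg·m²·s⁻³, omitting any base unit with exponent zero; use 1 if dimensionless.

m²·s⁻¹·A·mol

Sv = m²·s⁻².
C = s·A.
Combining: Sv·mol·C = (m²·s⁻²) · mol · (s·A) = m²·s⁻¹·A·mol.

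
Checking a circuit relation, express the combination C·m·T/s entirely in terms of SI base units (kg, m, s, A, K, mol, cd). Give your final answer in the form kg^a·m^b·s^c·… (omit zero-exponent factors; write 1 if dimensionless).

kg·m·s⁻²

C = A·s = s·A (charge = current × time).
T = Wb/m² (flux density = flux per area),
    = kg·s⁻²·A⁻¹.
Combining: C·m·T·s⁻¹ = (s·A) · m · (kg·s⁻²·A⁻¹) · s⁻¹ = kg·m·s⁻².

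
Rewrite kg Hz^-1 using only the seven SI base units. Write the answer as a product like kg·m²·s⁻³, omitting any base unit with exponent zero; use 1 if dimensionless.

Hz = s⁻¹.
So Hz⁻¹ = s.
Combining: kg·Hz⁻¹ = kg · s = kg·s.

kg·s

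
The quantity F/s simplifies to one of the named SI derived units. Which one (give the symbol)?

F = C/V (capacitance = charge per voltage),
    = A·s/(kg·m²·s⁻³·A⁻¹) (substituting C and V),
    = kg⁻¹·m⁻²·s⁴·A².
Combining: s⁻¹·F = s⁻¹ · (kg⁻¹·m⁻²·s⁴·A²) = kg⁻¹·m⁻²·s³·A².
kg⁻¹·m⁻²·s³·A² is the base-SI form of the siemens.

S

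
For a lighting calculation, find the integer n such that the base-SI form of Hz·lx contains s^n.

-1

Hz = s⁻¹.
lx = m⁻²·cd.
Combining: Hz·lx = s⁻¹ · (m⁻²·cd) = m⁻²·s⁻¹·cd.
The exponent of s is -1.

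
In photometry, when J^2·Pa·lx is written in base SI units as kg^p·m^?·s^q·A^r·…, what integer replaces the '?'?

1

J = kg·m²·s⁻².
So J² = kg²·m⁴·s⁻⁴.
Pa = kg·m⁻¹·s⁻².
lx = m⁻²·cd.
Combining: J²·Pa·lx = (kg²·m⁴·s⁻⁴) · (kg·m⁻¹·s⁻²) · (m⁻²·cd) = kg³·m·s⁻⁶·cd.
The exponent of m is 1.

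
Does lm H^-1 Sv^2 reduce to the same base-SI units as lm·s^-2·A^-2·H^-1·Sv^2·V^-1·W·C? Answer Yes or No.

No

Left side:
  lm = cd·sr = cd (luminous flux; sr is dimensionless).
  H = Wb/A (inductance = flux per current),
      = kg·m²·s⁻²·A⁻².
  So H⁻¹ = kg⁻¹·m⁻²·s²·A².
  Sv = J/kg (equivalent dose = energy per mass),
      = m²·s⁻².
  So Sv² = m⁴·s⁻⁴.
  Combining: lm·H⁻¹·Sv² = cd · (kg⁻¹·m⁻²·s²·A²) · (m⁴·s⁻⁴) = kg⁻¹·m²·s⁻²·A²·cd.
Right side:
  lm = cd·sr = cd (luminous flux; sr is dimensionless).
  H = Wb/A (inductance = flux per current),
      = kg·m²·s⁻²·A⁻².
  So H⁻¹ = kg⁻¹·m⁻²·s²·A².
  Sv = J/kg (equivalent dose = energy per mass),
      = m²·s⁻².
  So Sv² = m⁴·s⁻⁴.
  V = W/A (potential = power per current),
      = kg·m²·s⁻³·A⁻¹.
  So V⁻¹ = kg⁻¹·m⁻²·s³·A.
  W = J/s (power = energy per time),
      = kg·m²·s⁻³.
  C = A·s = s·A (charge = current × time).
  Combining: lm·s⁻²·A⁻²·H⁻¹·Sv²·V⁻¹·W·C = cd · s⁻² · A⁻² · (kg⁻¹·m⁻²·s²·A²) · (m⁴·s⁻⁴) · (kg⁻¹·m⁻²·s³·A) · (kg·m²·s⁻³) · (s·A) = kg⁻¹·m²·s⁻³·A²·cd.
Left is kg⁻¹·m²·s⁻²·A²·cd; right is kg⁻¹·m²·s⁻³·A²·cd — different.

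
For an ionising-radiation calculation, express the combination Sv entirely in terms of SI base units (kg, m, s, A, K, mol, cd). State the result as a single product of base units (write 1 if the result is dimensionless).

Sv = J/kg (equivalent dose = energy per mass),
    = m²·s⁻².

m²·s⁻²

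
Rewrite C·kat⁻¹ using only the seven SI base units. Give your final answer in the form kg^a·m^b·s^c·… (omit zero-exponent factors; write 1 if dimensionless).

C = s·A.
kat = s⁻¹·mol.
So kat⁻¹ = s·mol⁻¹.
Combining: C·kat⁻¹ = (s·A) · (s·mol⁻¹) = s²·A·mol⁻¹.

s²·A·mol⁻¹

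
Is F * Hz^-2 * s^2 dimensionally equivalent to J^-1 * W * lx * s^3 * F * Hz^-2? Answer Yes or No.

No

Left side:
  F = C/V (capacitance = charge per voltage),
      = A·s/(kg·m²·s⁻³·A⁻¹) (substituting C and V),
      = kg⁻¹·m⁻²·s⁴·A².
  Hz = 1/s = s⁻¹ (frequency is cycles per second).
  So Hz⁻² = s².
  Combining: F·Hz⁻²·s² = (kg⁻¹·m⁻²·s⁴·A²) · s² · s² = kg⁻¹·m⁻²·s⁸·A².
Right side:
  J = kg·m²·s⁻².
  So J⁻¹ = kg⁻¹·m⁻²·s².
  W = kg·m²·s⁻³.
  lx = m⁻²·cd.
  F = kg⁻¹·m⁻²·s⁴·A².
  Hz = s⁻¹.
  So Hz⁻² = s².
  Combining: J⁻¹·W·lx·s³·F·Hz⁻² = (kg⁻¹·m⁻²·s²) · (kg·m²·s⁻³) · (m⁻²·cd) · s³ · (kg⁻¹·m⁻²·s⁴·A²) · s² = kg⁻¹·m⁻⁴·s⁸·A²·cd.
Left is kg⁻¹·m⁻²·s⁸·A²; right is kg⁻¹·m⁻⁴·s⁸·A²·cd — different.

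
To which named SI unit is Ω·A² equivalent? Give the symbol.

W

Ω = V/A (resistance = voltage per current),
    = kg·m²·s⁻³·A⁻².
Combining: Ω·A² = (kg·m²·s⁻³·A⁻²) · A² = kg·m²·s⁻³.
kg·m²·s⁻³ is the base-SI form of the watt.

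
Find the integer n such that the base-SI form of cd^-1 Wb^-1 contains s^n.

2

Wb = V·s (flux: a volt is a weber per second),
    = kg·m²·s⁻²·A⁻¹.
So Wb⁻¹ = kg⁻¹·m⁻²·s²·A.
Combining: cd⁻¹·Wb⁻¹ = cd⁻¹ · (kg⁻¹·m⁻²·s²·A) = kg⁻¹·m⁻²·s²·A·cd⁻¹.
The exponent of s is 2.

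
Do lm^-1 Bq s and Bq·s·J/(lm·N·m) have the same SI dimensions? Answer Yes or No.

Yes

Left side:
  lm = cd.
  So lm⁻¹ = cd⁻¹.
  Bq = s⁻¹.
  Combining: lm⁻¹·Bq·s = cd⁻¹ · s⁻¹ · s = cd⁻¹.
Right side:
  lm = cd.
  So lm⁻¹ = cd⁻¹.
  N = kg·m·s⁻².
  So N⁻¹ = kg⁻¹·m⁻¹·s².
  Bq = s⁻¹.
  J = kg·m²·s⁻².
  Combining: lm⁻¹·N⁻¹·Bq·s·J·m⁻¹ = cd⁻¹ · (kg⁻¹·m⁻¹·s²) · s⁻¹ · s · (kg·m²·s⁻²) · m⁻¹ = cd⁻¹.
Both reduce to cd⁻¹.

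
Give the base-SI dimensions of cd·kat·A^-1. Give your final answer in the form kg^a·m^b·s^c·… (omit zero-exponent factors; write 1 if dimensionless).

kat = mol/s = s⁻¹·mol (catalytic activity).
Combining: cd·kat·A⁻¹ = cd · (s⁻¹·mol) · A⁻¹ = s⁻¹·A⁻¹·mol·cd.

s⁻¹·A⁻¹·mol·cd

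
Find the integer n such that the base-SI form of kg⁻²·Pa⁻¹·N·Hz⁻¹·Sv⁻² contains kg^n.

Pa = N/m² (pressure = force per area),
    = kg·m⁻¹·s⁻².
So Pa⁻¹ = kg⁻¹·m·s².
N = kg·m/s² = kg·m·s⁻² (force = mass × acceleration).
Hz = 1/s = s⁻¹ (frequency is cycles per second).
So Hz⁻¹ = s.
Sv = J/kg (equivalent dose = energy per mass),
    = m²·s⁻².
So Sv⁻² = m⁻⁴·s⁴.
Combining: kg⁻²·Pa⁻¹·N·Hz⁻¹·Sv⁻² = kg⁻² · (kg⁻¹·m·s²) · (kg·m·s⁻²) · s · (m⁻⁴·s⁴) = kg⁻²·m⁻²·s⁵.
The exponent of kg is -2.

-2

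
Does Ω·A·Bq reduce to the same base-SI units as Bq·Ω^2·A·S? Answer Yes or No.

Yes

Left side:
  Ω = kg·m²·s⁻³·A⁻².
  Bq = s⁻¹.
  Combining: Ω·A·Bq = (kg·m²·s⁻³·A⁻²) · A · s⁻¹ = kg·m²·s⁻⁴·A⁻¹.
Right side:
  Bq = s⁻¹.
  Ω = kg·m²·s⁻³·A⁻².
  So Ω² = kg²·m⁴·s⁻⁶·A⁻⁴.
  S = kg⁻¹·m⁻²·s³·A².
  Combining: Bq·Ω²·A·S = s⁻¹ · (kg²·m⁴·s⁻⁶·A⁻⁴) · A · (kg⁻¹·m⁻²·s³·A²) = kg·m²·s⁻⁴·A⁻¹.
Both reduce to kg·m²·s⁻⁴·A⁻¹.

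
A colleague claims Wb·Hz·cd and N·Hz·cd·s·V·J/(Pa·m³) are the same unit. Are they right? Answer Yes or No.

No

Left side:
  Wb = V·s (flux: a volt is a weber per second),
      = kg·m²·s⁻²·A⁻¹.
  Hz = 1/s = s⁻¹ (frequency is cycles per second).
  Combining: Wb·Hz·cd = (kg·m²·s⁻²·A⁻¹) · s⁻¹ · cd = kg·m²·s⁻³·A⁻¹·cd.
Right side:
  Pa = kg·m⁻¹·s⁻².
  So Pa⁻¹ = kg⁻¹·m·s².
  N = kg·m·s⁻².
  Hz = s⁻¹.
  V = kg·m²·s⁻³·A⁻¹.
  J = kg·m²·s⁻².
  Combining: Pa⁻¹·N·Hz·cd·m⁻³·s·V·J = (kg⁻¹·m·s²) · (kg·m·s⁻²) · s⁻¹ · cd · m⁻³ · s · (kg·m²·s⁻³·A⁻¹) · (kg·m²·s⁻²) = kg²·m³·s⁻⁵·A⁻¹·cd.
Left is kg·m²·s⁻³·A⁻¹·cd; right is kg²·m³·s⁻⁵·A⁻¹·cd — different.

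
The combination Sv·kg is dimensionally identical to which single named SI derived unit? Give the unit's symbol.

J

Sv = m²·s⁻².
Combining: Sv·kg = (m²·s⁻²) · kg = kg·m²·s⁻².
kg·m²·s⁻² is the base-SI form of the joule.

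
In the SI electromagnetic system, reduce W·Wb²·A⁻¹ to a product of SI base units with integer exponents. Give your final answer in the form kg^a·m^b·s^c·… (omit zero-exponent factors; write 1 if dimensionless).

kg³·m⁶·s⁻⁷·A⁻³

W = kg·m²·s⁻³.
Wb = kg·m²·s⁻²·A⁻¹.
So Wb² = kg²·m⁴·s⁻⁴·A⁻².
Combining: W·Wb²·A⁻¹ = (kg·m²·s⁻³) · (kg²·m⁴·s⁻⁴·A⁻²) · A⁻¹ = kg³·m⁶·s⁻⁷·A⁻³.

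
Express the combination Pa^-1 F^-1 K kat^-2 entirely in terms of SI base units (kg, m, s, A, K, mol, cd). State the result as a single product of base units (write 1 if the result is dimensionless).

Pa = N/m² (pressure = force per area),
    = kg·m⁻¹·s⁻².
So Pa⁻¹ = kg⁻¹·m·s².
F = C/V (capacitance = charge per voltage),
    = A·s/(kg·m²·s⁻³·A⁻¹) (substituting C and V),
    = kg⁻¹·m⁻²·s⁴·A².
So F⁻¹ = kg·m²·s⁻⁴·A⁻².
kat = mol/s = s⁻¹·mol (catalytic activity).
So kat⁻² = s²·mol⁻².
Combining: Pa⁻¹·F⁻¹·K·kat⁻² = (kg⁻¹·m·s²) · (kg·m²·s⁻⁴·A⁻²) · K · (s²·mol⁻²) = m³·A⁻²·K·mol⁻².

m³·A⁻²·K·mol⁻²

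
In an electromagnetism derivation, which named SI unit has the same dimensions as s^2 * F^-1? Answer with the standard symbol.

H

F = kg⁻¹·m⁻²·s⁴·A².
So F⁻¹ = kg·m²·s⁻⁴·A⁻².
Combining: s²·F⁻¹ = s² · (kg·m²·s⁻⁴·A⁻²) = kg·m²·s⁻²·A⁻².
kg·m²·s⁻²·A⁻² is the base-SI form of the henry.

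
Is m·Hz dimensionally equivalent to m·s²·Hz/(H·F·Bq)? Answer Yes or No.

No

Left side:
  Hz = 1/s = s⁻¹ (frequency is cycles per second).
  Combining: m·Hz = m · s⁻¹ = m·s⁻¹.
Right side:
  H = Wb/A (inductance = flux per current),
      = kg·m²·s⁻²·A⁻².
  So H⁻¹ = kg⁻¹·m⁻²·s²·A².
  F = C/V (capacitance = charge per voltage),
      = A·s/(kg·m²·s⁻³·A⁻¹) (substituting C and V),
      = kg⁻¹·m⁻²·s⁴·A².
  So F⁻¹ = kg·m²·s⁻⁴·A⁻².
  Hz = 1/s = s⁻¹ (frequency is cycles per second).
  Bq = 1/s = s⁻¹ (activity is decays per second).
  So Bq⁻¹ = s.
  Combining: H⁻¹·m·s²·F⁻¹·Hz·Bq⁻¹ = (kg⁻¹·m⁻²·s²·A²) · m · s² · (kg·m²·s⁻⁴·A⁻²) · s⁻¹ · s = m.
Left is m·s⁻¹; right is m — different.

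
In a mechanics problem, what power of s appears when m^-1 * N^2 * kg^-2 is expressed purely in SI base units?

-4

N = kg·m·s⁻².
So N² = kg²·m²·s⁻⁴.
Combining: m⁻¹·N²·kg⁻² = m⁻¹ · (kg²·m²·s⁻⁴) · kg⁻² = m·s⁻⁴.
The exponent of s is -4.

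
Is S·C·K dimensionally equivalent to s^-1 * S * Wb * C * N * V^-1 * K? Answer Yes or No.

Left side:
  S = kg⁻¹·m⁻²·s³·A².
  C = s·A.
  Combining: S·C·K = (kg⁻¹·m⁻²·s³·A²) · (s·A) · K = kg⁻¹·m⁻²·s⁴·A³·K.
Right side:
  S = 1/Ω (conductance is reciprocal resistance),
      = kg⁻¹·m⁻²·s³·A².
  Wb = V·s (flux: a volt is a weber per second),
      = kg·m²·s⁻²·A⁻¹.
  C = A·s = s·A (charge = current × time).
  N = kg·m/s² = kg·m·s⁻² (force = mass × acceleration).
  V = W/A (potential = power per current),
      = kg·m²·s⁻³·A⁻¹.
  So V⁻¹ = kg⁻¹·m⁻²·s³·A.
  Combining: s⁻¹·S·Wb·C·N·V⁻¹·K = s⁻¹ · (kg⁻¹·m⁻²·s³·A²) · (kg·m²·s⁻²·A⁻¹) · (s·A) · (kg·m·s⁻²) · (kg⁻¹·m⁻²·s³·A) · K = m⁻¹·s²·A³·K.
Left is kg⁻¹·m⁻²·s⁴·A³·K; right is m⁻¹·s²·A³·K — different.

No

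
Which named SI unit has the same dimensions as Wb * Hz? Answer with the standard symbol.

Wb = V·s (flux: a volt is a weber per second),
    = kg·m²·s⁻²·A⁻¹.
Hz = 1/s = s⁻¹ (frequency is cycles per second).
Combining: Wb·Hz = (kg·m²·s⁻²·A⁻¹) · s⁻¹ = kg·m²·s⁻³·A⁻¹.
kg·m²·s⁻³·A⁻¹ is the base-SI form of the volt.

V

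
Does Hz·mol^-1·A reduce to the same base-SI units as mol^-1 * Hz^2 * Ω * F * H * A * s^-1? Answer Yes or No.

No

Left side:
  Hz = 1/s = s⁻¹ (frequency is cycles per second).
  Combining: Hz·mol⁻¹·A = s⁻¹ · mol⁻¹ · A = s⁻¹·A·mol⁻¹.
Right side:
  Hz = 1/s = s⁻¹ (frequency is cycles per second).
  So Hz² = s⁻².
  Ω = V/A (resistance = voltage per current),
      = kg·m²·s⁻³·A⁻².
  F = C/V (capacitance = charge per voltage),
      = A·s/(kg·m²·s⁻³·A⁻¹) (substituting C and V),
      = kg⁻¹·m⁻²·s⁴·A².
  H = Wb/A (inductance = flux per current),
      = kg·m²·s⁻²·A⁻².
  Combining: mol⁻¹·Hz²·Ω·F·H·A·s⁻¹ = mol⁻¹ · s⁻² · (kg·m²·s⁻³·A⁻²) · (kg⁻¹·m⁻²·s⁴·A²) · (kg·m²·s⁻²·A⁻²) · A · s⁻¹ = kg·m²·s⁻⁴·A⁻¹·mol⁻¹.
Left is s⁻¹·A·mol⁻¹; right is kg·m²·s⁻⁴·A⁻¹·mol⁻¹ — different.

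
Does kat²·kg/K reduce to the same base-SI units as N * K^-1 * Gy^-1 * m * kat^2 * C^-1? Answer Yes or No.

No

Left side:
  kat = s⁻¹·mol.
  So kat² = s⁻²·mol².
  Combining: K⁻¹·kat²·kg = K⁻¹ · (s⁻²·mol²) · kg = kg·s⁻²·K⁻¹·mol².
Right side:
  N = kg·m·s⁻².
  Gy = m²·s⁻².
  So Gy⁻¹ = m⁻²·s².
  kat = s⁻¹·mol.
  So kat² = s⁻²·mol².
  C = s·A.
  So C⁻¹ = s⁻¹·A⁻¹.
  Combining: N·K⁻¹·Gy⁻¹·m·kat²·C⁻¹ = (kg·m·s⁻²) · K⁻¹ · (m⁻²·s²) · m · (s⁻²·mol²) · (s⁻¹·A⁻¹) = kg·s⁻³·A⁻¹·K⁻¹·mol².
Left is kg·s⁻²·K⁻¹·mol²; right is kg·s⁻³·A⁻¹·K⁻¹·mol² — different.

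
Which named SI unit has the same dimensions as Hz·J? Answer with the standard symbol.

W

Hz = 1/s = s⁻¹ (frequency is cycles per second).
J = N·m (work = force × distance),
    = kg·m²·s⁻².
Combining: Hz·J = s⁻¹ · (kg·m²·s⁻²) = kg·m²·s⁻³.
kg·m²·s⁻³ is the base-SI form of the watt.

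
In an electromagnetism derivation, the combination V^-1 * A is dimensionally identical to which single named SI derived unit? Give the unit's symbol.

S

V = W/A (potential = power per current),
    = kg·m²·s⁻³·A⁻¹.
So V⁻¹ = kg⁻¹·m⁻²·s³·A.
Combining: V⁻¹·A = (kg⁻¹·m⁻²·s³·A) · A = kg⁻¹·m⁻²·s³·A².
kg⁻¹·m⁻²·s³·A² is the base-SI form of the siemens.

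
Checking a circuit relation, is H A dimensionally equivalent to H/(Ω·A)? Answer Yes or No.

No

Left side:
  H = kg·m²·s⁻²·A⁻².
  Combining: H·A = (kg·m²·s⁻²·A⁻²) · A = kg·m²·s⁻²·A⁻¹.
Right side:
  H = Wb/A (inductance = flux per current),
      = kg·m²·s⁻²·A⁻².
  Ω = V/A (resistance = voltage per current),
      = kg·m²·s⁻³·A⁻².
  So Ω⁻¹ = kg⁻¹·m⁻²·s³·A².
  Combining: H·Ω⁻¹·A⁻¹ = (kg·m²·s⁻²·A⁻²) · (kg⁻¹·m⁻²·s³·A²) · A⁻¹ = s·A⁻¹.
Left is kg·m²·s⁻²·A⁻¹; right is s·A⁻¹ — different.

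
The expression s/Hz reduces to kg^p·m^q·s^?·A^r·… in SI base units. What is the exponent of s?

Hz = 1/s = s⁻¹ (frequency is cycles per second).
So Hz⁻¹ = s.
Combining: s·Hz⁻¹ = s · s = s².
The exponent of s is 2.

2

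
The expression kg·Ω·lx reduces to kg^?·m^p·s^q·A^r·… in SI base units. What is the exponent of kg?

2

Ω = V/A (resistance = voltage per current),
    = kg·m²·s⁻³·A⁻².
lx = lm/m² (illuminance = luminous flux per area),
    = m⁻²·cd.
Combining: kg·Ω·lx = kg · (kg·m²·s⁻³·A⁻²) · (m⁻²·cd) = kg²·s⁻³·A⁻²·cd.
The exponent of kg is 2.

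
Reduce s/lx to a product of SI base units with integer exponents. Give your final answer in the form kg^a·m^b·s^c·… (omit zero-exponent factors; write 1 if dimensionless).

m²·s·cd⁻¹

lx = lm/m² (illuminance = luminous flux per area),
    = m⁻²·cd.
So lx⁻¹ = m²·cd⁻¹.
Combining: s·lx⁻¹ = s · (m²·cd⁻¹) = m²·s·cd⁻¹.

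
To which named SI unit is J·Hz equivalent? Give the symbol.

J = N·m (work = force × distance),
    = kg·m²·s⁻².
Hz = 1/s = s⁻¹ (frequency is cycles per second).
Combining: J·Hz = (kg·m²·s⁻²) · s⁻¹ = kg·m²·s⁻³.
kg·m²·s⁻³ is the base-SI form of the watt.

W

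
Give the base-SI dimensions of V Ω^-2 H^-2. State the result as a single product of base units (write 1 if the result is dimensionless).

kg⁻³·m⁻⁶·s⁷·A⁷

V = kg·m²·s⁻³·A⁻¹.
Ω = kg·m²·s⁻³·A⁻².
So Ω⁻² = kg⁻²·m⁻⁴·s⁶·A⁴.
H = kg·m²·s⁻²·A⁻².
So H⁻² = kg⁻²·m⁻⁴·s⁴·A⁴.
Combining: V·Ω⁻²·H⁻² = (kg·m²·s⁻³·A⁻¹) · (kg⁻²·m⁻⁴·s⁶·A⁴) · (kg⁻²·m⁻⁴·s⁴·A⁴) = kg⁻³·m⁻⁶·s⁷·A⁷.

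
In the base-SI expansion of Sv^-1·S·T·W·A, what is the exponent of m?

Sv = m²·s⁻².
So Sv⁻¹ = m⁻²·s².
S = kg⁻¹·m⁻²·s³·A².
T = kg·s⁻²·A⁻¹.
W = kg·m²·s⁻³.
Combining: Sv⁻¹·S·T·W·A = (m⁻²·s²) · (kg⁻¹·m⁻²·s³·A²) · (kg·s⁻²·A⁻¹) · (kg·m²·s⁻³) · A = kg·m⁻²·A².
The exponent of m is -2.

-2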